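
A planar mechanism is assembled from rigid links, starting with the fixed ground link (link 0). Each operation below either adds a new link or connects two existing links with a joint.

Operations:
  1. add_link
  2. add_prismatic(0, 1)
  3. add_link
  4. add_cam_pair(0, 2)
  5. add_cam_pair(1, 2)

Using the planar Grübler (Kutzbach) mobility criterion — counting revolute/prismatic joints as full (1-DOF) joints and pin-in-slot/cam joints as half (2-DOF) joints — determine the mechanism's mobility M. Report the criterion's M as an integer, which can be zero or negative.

(L,J1,J2)=(1,0,0); link0 fixed
link1: (2,0,0)
P 0-1 [J1]: (2,1,0)
link2: (3,1,0)
C 0-2 [J2]: (3,1,1)
C 1-2 [J2]: (3,1,2)
Grübler: 3·2 − 2·1 − 2 = 2

M = 2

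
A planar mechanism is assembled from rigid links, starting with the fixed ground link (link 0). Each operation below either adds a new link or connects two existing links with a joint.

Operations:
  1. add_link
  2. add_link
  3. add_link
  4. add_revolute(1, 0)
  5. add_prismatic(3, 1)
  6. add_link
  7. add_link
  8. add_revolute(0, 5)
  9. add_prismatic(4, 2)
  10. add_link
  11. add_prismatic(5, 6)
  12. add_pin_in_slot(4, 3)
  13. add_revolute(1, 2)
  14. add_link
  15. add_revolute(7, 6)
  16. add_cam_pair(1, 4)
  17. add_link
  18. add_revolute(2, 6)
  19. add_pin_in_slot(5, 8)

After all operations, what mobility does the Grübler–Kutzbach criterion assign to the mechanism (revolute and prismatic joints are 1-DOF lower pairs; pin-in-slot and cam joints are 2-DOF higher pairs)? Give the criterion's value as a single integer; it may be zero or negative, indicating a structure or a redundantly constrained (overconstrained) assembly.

L=1 J1=0 J2=0
add link → L=2 J1=0 J2=0
add link → L=3 J1=0 J2=0
add link → L=4 J1=0 J2=0
R@1,0 dof=1 J1 → L=4 J1=1 J2=0
P@3,1 dof=1 J1 → L=4 J1=2 J2=0
add link → L=5 J1=2 J2=0
add link → L=6 J1=2 J2=0
R@0,5 dof=1 J1 → L=6 J1=3 J2=0
P@4,2 dof=1 J1 → L=6 J1=4 J2=0
add link → L=7 J1=4 J2=0
P@5,6 dof=1 J1 → L=7 J1=5 J2=0
PS@4,3 dof=2 J2 → L=7 J1=5 J2=1
R@1,2 dof=1 J1 → L=7 J1=6 J2=1
add link → L=8 J1=6 J2=1
R@7,6 dof=1 J1 → L=8 J1=7 J2=1
C@1,4 dof=2 J2 → L=8 J1=7 J2=2
add link → L=9 J1=7 J2=2
R@2,6 dof=1 J1 → L=9 J1=8 J2=2
PS@5,8 dof=2 J2 → L=9 J1=8 J2=3
M=3(L−1)−2J1−J2=3·8−2·8−3=5

M = 5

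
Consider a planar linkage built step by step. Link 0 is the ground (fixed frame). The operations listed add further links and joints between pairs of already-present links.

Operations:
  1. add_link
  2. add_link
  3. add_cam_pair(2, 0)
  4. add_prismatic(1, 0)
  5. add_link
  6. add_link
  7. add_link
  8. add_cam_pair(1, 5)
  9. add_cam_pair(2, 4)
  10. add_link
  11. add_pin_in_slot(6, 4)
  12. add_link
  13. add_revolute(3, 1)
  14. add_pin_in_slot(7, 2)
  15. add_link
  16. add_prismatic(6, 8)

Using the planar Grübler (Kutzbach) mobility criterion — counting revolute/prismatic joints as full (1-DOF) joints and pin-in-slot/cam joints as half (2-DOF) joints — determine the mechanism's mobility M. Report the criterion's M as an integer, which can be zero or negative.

[1;0;0] (link 0 is ground)
L+ [2;0;0]
L+ [3;0;0]
C(2,0)∈J2 [3;0;1]
P(1,0)∈J1 [3;1;1]
L+ [4;1;1]
L+ [5;1;1]
L+ [6;1;1]
C(1,5)∈J2 [6;1;2]
C(2,4)∈J2 [6;1;3]
L+ [7;1;3]
PS(6,4)∈J2 [7;1;4]
L+ [8;1;4]
R(3,1)∈J1 [8;2;4]
PS(7,2)∈J2 [8;2;5]
L+ [9;2;5]
P(6,8)∈J1 [9;3;5]
mobility = 24 − 6 − 5 = 13

M = 13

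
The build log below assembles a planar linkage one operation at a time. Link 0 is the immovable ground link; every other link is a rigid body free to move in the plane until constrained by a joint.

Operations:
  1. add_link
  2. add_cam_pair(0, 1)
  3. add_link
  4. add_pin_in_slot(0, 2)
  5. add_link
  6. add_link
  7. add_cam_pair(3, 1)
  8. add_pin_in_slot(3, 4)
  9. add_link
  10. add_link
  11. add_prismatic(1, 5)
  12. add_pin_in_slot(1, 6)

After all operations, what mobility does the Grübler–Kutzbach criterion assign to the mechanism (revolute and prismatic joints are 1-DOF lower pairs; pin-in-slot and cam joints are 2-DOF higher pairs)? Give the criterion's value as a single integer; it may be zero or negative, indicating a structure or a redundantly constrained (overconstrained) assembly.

M = 11

(L,J1,J2)=(1,0,0); link0 fixed
link1: (2,0,0)
C 0-1 [J2]: (2,0,1)
link2: (3,0,1)
PS 0-2 [J2]: (3,0,2)
link3: (4,0,2)
link4: (5,0,2)
C 3-1 [J2]: (5,0,3)
PS 3-4 [J2]: (5,0,4)
link5: (6,0,4)
link6: (7,0,4)
P 1-5 [J1]: (7,1,4)
PS 1-6 [J2]: (7,1,5)
Grübler: 3·6 − 2·1 − 5 = 11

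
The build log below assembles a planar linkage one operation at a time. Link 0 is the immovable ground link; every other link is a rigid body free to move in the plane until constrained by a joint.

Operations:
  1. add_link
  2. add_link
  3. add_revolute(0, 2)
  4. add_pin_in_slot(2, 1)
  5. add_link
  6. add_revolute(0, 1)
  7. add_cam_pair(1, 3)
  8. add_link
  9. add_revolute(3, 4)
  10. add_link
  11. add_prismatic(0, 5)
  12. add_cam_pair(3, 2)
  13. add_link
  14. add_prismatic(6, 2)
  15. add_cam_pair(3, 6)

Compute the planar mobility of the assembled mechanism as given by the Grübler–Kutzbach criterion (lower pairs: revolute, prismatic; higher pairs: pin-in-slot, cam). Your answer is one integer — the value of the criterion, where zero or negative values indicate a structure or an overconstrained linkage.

link 0 = ground. State L|J1|J2 = 1|0|0
+link1  2|0|0
+link2  3|0|0
R(0,2) f=1→J1  3|1|0
PS(2,1) f=2→J2  3|1|1
+link3  4|1|1
R(0,1) f=1→J1  4|2|1
C(1,3) f=2→J2  4|2|2
+link4  5|2|2
R(3,4) f=1→J1  5|3|2
+link5  6|3|2
P(0,5) f=1→J1  6|4|2
C(3,2) f=2→J2  6|4|3
+link6  7|4|3
P(6,2) f=1→J1  7|5|3
C(3,6) f=2→J2  7|5|4
M = 3(7−1)−2·5−4 = 18−10−4 = 4

M = 4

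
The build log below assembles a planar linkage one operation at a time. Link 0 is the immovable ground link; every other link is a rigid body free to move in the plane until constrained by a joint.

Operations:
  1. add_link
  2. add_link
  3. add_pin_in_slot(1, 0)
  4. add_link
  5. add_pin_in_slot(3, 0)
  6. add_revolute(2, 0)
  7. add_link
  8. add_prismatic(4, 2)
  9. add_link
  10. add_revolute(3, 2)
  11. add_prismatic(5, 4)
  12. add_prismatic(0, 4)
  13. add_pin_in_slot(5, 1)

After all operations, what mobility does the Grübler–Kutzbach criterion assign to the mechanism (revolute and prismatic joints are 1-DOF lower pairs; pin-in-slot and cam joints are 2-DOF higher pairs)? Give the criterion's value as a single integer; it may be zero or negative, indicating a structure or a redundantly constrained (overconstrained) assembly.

M = 2

link 0 = ground. State L|J1|J2 = 1|0|0
+link1  2|0|0
+link2  3|0|0
PS(1,0) f=2→J2  3|0|1
+link3  4|0|1
PS(3,0) f=2→J2  4|0|2
R(2,0) f=1→J1  4|1|2
+link4  5|1|2
P(4,2) f=1→J1  5|2|2
+link5  6|2|2
R(3,2) f=1→J1  6|3|2
P(5,4) f=1→J1  6|4|2
P(0,4) f=1→J1  6|5|2
PS(5,1) f=2→J2  6|5|3
M = 3(6−1)−2·5−3 = 15−10−3 = 2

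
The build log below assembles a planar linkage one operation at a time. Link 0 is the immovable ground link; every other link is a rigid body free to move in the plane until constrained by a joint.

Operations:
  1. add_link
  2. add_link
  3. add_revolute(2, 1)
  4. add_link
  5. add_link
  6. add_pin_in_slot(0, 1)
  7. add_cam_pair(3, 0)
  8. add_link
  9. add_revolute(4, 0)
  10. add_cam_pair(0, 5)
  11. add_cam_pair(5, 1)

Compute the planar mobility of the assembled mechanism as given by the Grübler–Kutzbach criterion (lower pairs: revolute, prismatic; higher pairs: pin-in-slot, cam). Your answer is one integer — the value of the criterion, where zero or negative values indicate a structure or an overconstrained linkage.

M = 7

ground; <1,0,0>
#1 <2,0,0>
#2 <3,0,0>
R:2↔1 J1 <3,1,0>
#3 <4,1,0>
#4 <5,1,0>
PS:0↔1 J2 <5,1,1>
C:3↔0 J2 <5,1,2>
#5 <6,1,2>
R:4↔0 J1 <6,2,2>
C:0↔5 J2 <6,2,3>
C:5↔1 J2 <6,2,4>
3×5 − 2×2 − 1×4 = 7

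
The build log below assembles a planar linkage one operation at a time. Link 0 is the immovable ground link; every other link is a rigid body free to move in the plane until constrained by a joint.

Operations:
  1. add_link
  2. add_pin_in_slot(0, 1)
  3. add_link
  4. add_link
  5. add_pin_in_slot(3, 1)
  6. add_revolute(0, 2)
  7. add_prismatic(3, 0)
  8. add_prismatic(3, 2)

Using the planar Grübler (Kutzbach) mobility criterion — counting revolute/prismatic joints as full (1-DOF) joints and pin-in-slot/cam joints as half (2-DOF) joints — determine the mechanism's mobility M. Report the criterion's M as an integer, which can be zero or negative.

M = 1

ground; <1,0,0>
#1 <2,0,0>
PS:0↔1 J2 <2,0,1>
#2 <3,0,1>
#3 <4,0,1>
PS:3↔1 J2 <4,0,2>
R:0↔2 J1 <4,1,2>
P:3↔0 J1 <4,2,2>
P:3↔2 J1 <4,3,2>
3×3 − 2×3 − 1×2 = 1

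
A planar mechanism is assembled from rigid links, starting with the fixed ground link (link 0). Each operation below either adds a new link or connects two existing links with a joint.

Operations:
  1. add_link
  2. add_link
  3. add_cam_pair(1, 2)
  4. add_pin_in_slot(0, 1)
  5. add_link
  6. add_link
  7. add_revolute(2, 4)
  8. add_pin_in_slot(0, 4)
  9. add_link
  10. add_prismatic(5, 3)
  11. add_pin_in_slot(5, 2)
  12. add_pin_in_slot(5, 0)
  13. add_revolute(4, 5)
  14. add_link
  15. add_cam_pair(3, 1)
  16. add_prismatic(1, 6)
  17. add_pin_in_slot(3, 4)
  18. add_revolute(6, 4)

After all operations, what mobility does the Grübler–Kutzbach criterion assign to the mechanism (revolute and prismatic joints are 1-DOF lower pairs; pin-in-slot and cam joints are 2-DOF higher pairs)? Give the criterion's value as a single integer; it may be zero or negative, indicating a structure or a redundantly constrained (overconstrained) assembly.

M = 1

L=1 J1=0 J2=0
add link → L=2 J1=0 J2=0
add link → L=3 J1=0 J2=0
C@1,2 dof=2 J2 → L=3 J1=0 J2=1
PS@0,1 dof=2 J2 → L=3 J1=0 J2=2
add link → L=4 J1=0 J2=2
add link → L=5 J1=0 J2=2
R@2,4 dof=1 J1 → L=5 J1=1 J2=2
PS@0,4 dof=2 J2 → L=5 J1=1 J2=3
add link → L=6 J1=1 J2=3
P@5,3 dof=1 J1 → L=6 J1=2 J2=3
PS@5,2 dof=2 J2 → L=6 J1=2 J2=4
PS@5,0 dof=2 J2 → L=6 J1=2 J2=5
R@4,5 dof=1 J1 → L=6 J1=3 J2=5
add link → L=7 J1=3 J2=5
C@3,1 dof=2 J2 → L=7 J1=3 J2=6
P@1,6 dof=1 J1 → L=7 J1=4 J2=6
PS@3,4 dof=2 J2 → L=7 J1=4 J2=7
R@6,4 dof=1 J1 → L=7 J1=5 J2=7
M=3(L−1)−2J1−J2=3·6−2·5−7=1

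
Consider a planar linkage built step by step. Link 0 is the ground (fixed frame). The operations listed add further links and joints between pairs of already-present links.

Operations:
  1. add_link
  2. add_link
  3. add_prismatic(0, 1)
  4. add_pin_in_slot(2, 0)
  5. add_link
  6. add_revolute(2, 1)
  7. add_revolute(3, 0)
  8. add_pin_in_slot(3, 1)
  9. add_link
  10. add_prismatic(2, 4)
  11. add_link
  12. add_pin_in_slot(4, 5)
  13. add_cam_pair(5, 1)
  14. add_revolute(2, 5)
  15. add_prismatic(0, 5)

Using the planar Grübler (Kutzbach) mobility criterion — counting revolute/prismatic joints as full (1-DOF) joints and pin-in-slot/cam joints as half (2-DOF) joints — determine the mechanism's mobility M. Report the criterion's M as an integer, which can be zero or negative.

M = -1

[1;0;0] (link 0 is ground)
L+ [2;0;0]
L+ [3;0;0]
P(0,1)∈J1 [3;1;0]
PS(2,0)∈J2 [3;1;1]
L+ [4;1;1]
R(2,1)∈J1 [4;2;1]
R(3,0)∈J1 [4;3;1]
PS(3,1)∈J2 [4;3;2]
L+ [5;3;2]
P(2,4)∈J1 [5;4;2]
L+ [6;4;2]
PS(4,5)∈J2 [6;4;3]
C(5,1)∈J2 [6;4;4]
R(2,5)∈J1 [6;5;4]
P(0,5)∈J1 [6;6;4]
mobility = 15 − 12 − 4 = -1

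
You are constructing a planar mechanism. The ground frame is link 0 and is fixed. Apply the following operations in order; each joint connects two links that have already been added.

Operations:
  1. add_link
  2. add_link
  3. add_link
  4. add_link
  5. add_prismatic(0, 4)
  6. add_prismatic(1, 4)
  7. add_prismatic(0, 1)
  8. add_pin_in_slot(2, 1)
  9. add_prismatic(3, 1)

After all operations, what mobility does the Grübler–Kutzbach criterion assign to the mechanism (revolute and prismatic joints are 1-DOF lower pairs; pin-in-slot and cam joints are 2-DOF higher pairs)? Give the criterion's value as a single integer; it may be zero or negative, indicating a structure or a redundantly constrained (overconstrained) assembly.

ground; <1,0,0>
#1 <2,0,0>
#2 <3,0,0>
#3 <4,0,0>
#4 <5,0,0>
P:0↔4 J1 <5,1,0>
P:1↔4 J1 <5,2,0>
P:0↔1 J1 <5,3,0>
PS:2↔1 J2 <5,3,1>
P:3↔1 J1 <5,4,1>
3×4 − 2×4 − 1×1 = 3

M = 3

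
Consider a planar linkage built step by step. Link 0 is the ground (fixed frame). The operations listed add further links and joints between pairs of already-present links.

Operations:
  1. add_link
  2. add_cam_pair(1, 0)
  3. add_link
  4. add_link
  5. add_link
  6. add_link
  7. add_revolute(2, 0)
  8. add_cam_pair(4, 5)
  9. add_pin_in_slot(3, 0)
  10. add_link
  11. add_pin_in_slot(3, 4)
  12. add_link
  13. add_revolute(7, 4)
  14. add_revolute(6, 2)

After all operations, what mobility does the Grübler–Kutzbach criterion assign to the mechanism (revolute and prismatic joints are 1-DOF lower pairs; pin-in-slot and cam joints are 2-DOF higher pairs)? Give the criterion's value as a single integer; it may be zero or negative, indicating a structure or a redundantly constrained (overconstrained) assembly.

M = 11

(L,J1,J2)=(1,0,0); link0 fixed
link1: (2,0,0)
C 1-0 [J2]: (2,0,1)
link2: (3,0,1)
link3: (4,0,1)
link4: (5,0,1)
link5: (6,0,1)
R 2-0 [J1]: (6,1,1)
C 4-5 [J2]: (6,1,2)
PS 3-0 [J2]: (6,1,3)
link6: (7,1,3)
PS 3-4 [J2]: (7,1,4)
link7: (8,1,4)
R 7-4 [J1]: (8,2,4)
R 6-2 [J1]: (8,3,4)
Grübler: 3·7 − 2·3 − 4 = 11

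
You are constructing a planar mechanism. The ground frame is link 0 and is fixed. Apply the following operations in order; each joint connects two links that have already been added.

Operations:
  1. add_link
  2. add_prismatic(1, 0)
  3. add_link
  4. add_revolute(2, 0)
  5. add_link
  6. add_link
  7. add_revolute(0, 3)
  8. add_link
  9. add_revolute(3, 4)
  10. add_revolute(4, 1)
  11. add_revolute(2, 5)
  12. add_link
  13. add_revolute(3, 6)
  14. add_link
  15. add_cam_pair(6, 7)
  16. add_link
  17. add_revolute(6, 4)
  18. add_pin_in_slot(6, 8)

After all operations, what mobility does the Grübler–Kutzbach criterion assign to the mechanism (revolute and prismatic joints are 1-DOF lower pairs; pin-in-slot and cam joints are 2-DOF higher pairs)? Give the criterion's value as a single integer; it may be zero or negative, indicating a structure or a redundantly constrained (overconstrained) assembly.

M = 6

link 0 = ground. State L|J1|J2 = 1|0|0
+link1  2|0|0
P(1,0) f=1→J1  2|1|0
+link2  3|1|0
R(2,0) f=1→J1  3|2|0
+link3  4|2|0
+link4  5|2|0
R(0,3) f=1→J1  5|3|0
+link5  6|3|0
R(3,4) f=1→J1  6|4|0
R(4,1) f=1→J1  6|5|0
R(2,5) f=1→J1  6|6|0
+link6  7|6|0
R(3,6) f=1→J1  7|7|0
+link7  8|7|0
C(6,7) f=2→J2  8|7|1
+link8  9|7|1
R(6,4) f=1→J1  9|8|1
PS(6,8) f=2→J2  9|8|2
M = 3(9−1)−2·8−2 = 24−16−2 = 6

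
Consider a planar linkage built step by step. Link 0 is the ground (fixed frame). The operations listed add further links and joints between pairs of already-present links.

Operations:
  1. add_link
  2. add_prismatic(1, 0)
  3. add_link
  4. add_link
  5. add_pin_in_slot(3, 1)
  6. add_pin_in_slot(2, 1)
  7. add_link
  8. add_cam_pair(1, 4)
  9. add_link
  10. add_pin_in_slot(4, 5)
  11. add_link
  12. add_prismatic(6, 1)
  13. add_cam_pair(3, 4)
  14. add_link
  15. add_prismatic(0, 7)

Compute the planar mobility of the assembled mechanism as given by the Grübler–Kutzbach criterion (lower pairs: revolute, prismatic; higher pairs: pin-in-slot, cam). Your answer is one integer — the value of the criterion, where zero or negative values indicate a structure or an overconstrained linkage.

M = 10

(L,J1,J2)=(1,0,0); link0 fixed
link1: (2,0,0)
P 1-0 [J1]: (2,1,0)
link2: (3,1,0)
link3: (4,1,0)
PS 3-1 [J2]: (4,1,1)
PS 2-1 [J2]: (4,1,2)
link4: (5,1,2)
C 1-4 [J2]: (5,1,3)
link5: (6,1,3)
PS 4-5 [J2]: (6,1,4)
link6: (7,1,4)
P 6-1 [J1]: (7,2,4)
C 3-4 [J2]: (7,2,5)
link7: (8,2,5)
P 0-7 [J1]: (8,3,5)
Grübler: 3·7 − 2·3 − 5 = 10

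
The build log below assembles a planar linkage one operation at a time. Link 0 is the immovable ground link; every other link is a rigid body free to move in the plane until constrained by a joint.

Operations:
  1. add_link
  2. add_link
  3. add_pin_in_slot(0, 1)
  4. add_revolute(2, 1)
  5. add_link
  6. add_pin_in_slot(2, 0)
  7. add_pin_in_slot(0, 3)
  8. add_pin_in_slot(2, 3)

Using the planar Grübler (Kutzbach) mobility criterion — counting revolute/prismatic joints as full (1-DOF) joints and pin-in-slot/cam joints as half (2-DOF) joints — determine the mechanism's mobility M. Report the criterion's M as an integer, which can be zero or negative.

L=1 J1=0 J2=0
add link → L=2 J1=0 J2=0
add link → L=3 J1=0 J2=0
PS@0,1 dof=2 J2 → L=3 J1=0 J2=1
R@2,1 dof=1 J1 → L=3 J1=1 J2=1
add link → L=4 J1=1 J2=1
PS@2,0 dof=2 J2 → L=4 J1=1 J2=2
PS@0,3 dof=2 J2 → L=4 J1=1 J2=3
PS@2,3 dof=2 J2 → L=4 J1=1 J2=4
M=3(L−1)−2J1−J2=3·3−2·1−4=3

M = 3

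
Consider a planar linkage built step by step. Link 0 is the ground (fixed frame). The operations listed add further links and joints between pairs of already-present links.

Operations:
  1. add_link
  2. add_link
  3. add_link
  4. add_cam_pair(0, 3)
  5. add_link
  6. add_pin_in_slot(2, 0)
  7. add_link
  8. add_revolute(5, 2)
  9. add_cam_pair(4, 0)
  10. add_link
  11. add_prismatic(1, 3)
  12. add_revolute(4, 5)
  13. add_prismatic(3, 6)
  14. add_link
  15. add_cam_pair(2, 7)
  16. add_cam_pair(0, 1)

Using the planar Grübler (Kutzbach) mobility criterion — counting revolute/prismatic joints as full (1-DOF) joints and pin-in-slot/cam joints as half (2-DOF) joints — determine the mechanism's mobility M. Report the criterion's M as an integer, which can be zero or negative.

link 0 = ground. State L|J1|J2 = 1|0|0
+link1  2|0|0
+link2  3|0|0
+link3  4|0|0
C(0,3) f=2→J2  4|0|1
+link4  5|0|1
PS(2,0) f=2→J2  5|0|2
+link5  6|0|2
R(5,2) f=1→J1  6|1|2
C(4,0) f=2→J2  6|1|3
+link6  7|1|3
P(1,3) f=1→J1  7|2|3
R(4,5) f=1→J1  7|3|3
P(3,6) f=1→J1  7|4|3
+link7  8|4|3
C(2,7) f=2→J2  8|4|4
C(0,1) f=2→J2  8|4|5
M = 3(8−1)−2·4−5 = 21−8−5 = 8

M = 8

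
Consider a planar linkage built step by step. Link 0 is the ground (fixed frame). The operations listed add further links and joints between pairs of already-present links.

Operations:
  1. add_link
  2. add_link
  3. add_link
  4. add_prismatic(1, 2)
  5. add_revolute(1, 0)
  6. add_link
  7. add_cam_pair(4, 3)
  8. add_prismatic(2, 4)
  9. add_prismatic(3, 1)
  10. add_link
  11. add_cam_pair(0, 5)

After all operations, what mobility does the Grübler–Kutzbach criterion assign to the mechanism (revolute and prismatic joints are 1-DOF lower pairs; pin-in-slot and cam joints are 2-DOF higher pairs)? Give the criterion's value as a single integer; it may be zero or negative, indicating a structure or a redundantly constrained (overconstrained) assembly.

link 0 = ground. State L|J1|J2 = 1|0|0
+link1  2|0|0
+link2  3|0|0
+link3  4|0|0
P(1,2) f=1→J1  4|1|0
R(1,0) f=1→J1  4|2|0
+link4  5|2|0
C(4,3) f=2→J2  5|2|1
P(2,4) f=1→J1  5|3|1
P(3,1) f=1→J1  5|4|1
+link5  6|4|1
C(0,5) f=2→J2  6|4|2
M = 3(6−1)−2·4−2 = 15−8−2 = 5

M = 5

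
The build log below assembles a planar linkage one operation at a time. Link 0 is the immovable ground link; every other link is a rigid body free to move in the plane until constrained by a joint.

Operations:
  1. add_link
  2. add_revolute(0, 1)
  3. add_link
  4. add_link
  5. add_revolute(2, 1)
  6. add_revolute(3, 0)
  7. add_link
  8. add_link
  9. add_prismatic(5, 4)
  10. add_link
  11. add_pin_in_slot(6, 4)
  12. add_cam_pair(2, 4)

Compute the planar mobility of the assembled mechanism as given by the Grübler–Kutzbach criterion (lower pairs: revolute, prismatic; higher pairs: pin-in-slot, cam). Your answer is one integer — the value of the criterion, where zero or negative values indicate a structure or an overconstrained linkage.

M = 8

L=1 J1=0 J2=0
add link → L=2 J1=0 J2=0
R@0,1 dof=1 J1 → L=2 J1=1 J2=0
add link → L=3 J1=1 J2=0
add link → L=4 J1=1 J2=0
R@2,1 dof=1 J1 → L=4 J1=2 J2=0
R@3,0 dof=1 J1 → L=4 J1=3 J2=0
add link → L=5 J1=3 J2=0
add link → L=6 J1=3 J2=0
P@5,4 dof=1 J1 → L=6 J1=4 J2=0
add link → L=7 J1=4 J2=0
PS@6,4 dof=2 J2 → L=7 J1=4 J2=1
C@2,4 dof=2 J2 → L=7 J1=4 J2=2
M=3(L−1)−2J1−J2=3·6−2·4−2=8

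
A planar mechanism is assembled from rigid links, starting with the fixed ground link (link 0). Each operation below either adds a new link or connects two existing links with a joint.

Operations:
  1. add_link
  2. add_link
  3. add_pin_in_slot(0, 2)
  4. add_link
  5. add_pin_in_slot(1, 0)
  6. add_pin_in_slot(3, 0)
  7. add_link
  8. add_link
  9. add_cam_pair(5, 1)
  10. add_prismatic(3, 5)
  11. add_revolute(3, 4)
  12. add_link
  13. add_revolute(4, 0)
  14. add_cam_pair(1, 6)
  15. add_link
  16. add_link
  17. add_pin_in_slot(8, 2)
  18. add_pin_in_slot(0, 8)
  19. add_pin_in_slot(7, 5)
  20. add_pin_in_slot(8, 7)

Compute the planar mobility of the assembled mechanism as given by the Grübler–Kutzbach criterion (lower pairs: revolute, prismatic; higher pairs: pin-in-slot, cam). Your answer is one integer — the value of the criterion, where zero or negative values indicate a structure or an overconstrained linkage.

ground; <1,0,0>
#1 <2,0,0>
#2 <3,0,0>
PS:0↔2 J2 <3,0,1>
#3 <4,0,1>
PS:1↔0 J2 <4,0,2>
PS:3↔0 J2 <4,0,3>
#4 <5,0,3>
#5 <6,0,3>
C:5↔1 J2 <6,0,4>
P:3↔5 J1 <6,1,4>
R:3↔4 J1 <6,2,4>
#6 <7,2,4>
R:4↔0 J1 <7,3,4>
C:1↔6 J2 <7,3,5>
#7 <8,3,5>
#8 <9,3,5>
PS:8↔2 J2 <9,3,6>
PS:0↔8 J2 <9,3,7>
PS:7↔5 J2 <9,3,8>
PS:8↔7 J2 <9,3,9>
3×8 − 2×3 − 1×9 = 9

M = 9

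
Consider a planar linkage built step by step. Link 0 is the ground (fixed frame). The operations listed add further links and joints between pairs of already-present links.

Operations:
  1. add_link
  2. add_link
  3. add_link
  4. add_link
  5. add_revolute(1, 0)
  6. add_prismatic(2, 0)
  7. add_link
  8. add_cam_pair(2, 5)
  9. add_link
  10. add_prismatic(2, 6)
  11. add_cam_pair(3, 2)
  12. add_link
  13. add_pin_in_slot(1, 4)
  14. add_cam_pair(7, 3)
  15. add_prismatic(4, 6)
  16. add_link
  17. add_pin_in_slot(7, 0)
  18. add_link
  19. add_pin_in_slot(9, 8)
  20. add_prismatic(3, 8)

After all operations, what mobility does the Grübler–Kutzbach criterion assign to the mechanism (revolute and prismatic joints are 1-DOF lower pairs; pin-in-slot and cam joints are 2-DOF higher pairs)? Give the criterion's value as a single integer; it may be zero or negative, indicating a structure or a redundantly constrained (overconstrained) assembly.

[1;0;0] (link 0 is ground)
L+ [2;0;0]
L+ [3;0;0]
L+ [4;0;0]
L+ [5;0;0]
R(1,0)∈J1 [5;1;0]
P(2,0)∈J1 [5;2;0]
L+ [6;2;0]
C(2,5)∈J2 [6;2;1]
L+ [7;2;1]
P(2,6)∈J1 [7;3;1]
C(3,2)∈J2 [7;3;2]
L+ [8;3;2]
PS(1,4)∈J2 [8;3;3]
C(7,3)∈J2 [8;3;4]
P(4,6)∈J1 [8;4;4]
L+ [9;4;4]
PS(7,0)∈J2 [9;4;5]
L+ [10;4;5]
PS(9,8)∈J2 [10;4;6]
P(3,8)∈J1 [10;5;6]
mobility = 27 − 10 − 6 = 11

M = 11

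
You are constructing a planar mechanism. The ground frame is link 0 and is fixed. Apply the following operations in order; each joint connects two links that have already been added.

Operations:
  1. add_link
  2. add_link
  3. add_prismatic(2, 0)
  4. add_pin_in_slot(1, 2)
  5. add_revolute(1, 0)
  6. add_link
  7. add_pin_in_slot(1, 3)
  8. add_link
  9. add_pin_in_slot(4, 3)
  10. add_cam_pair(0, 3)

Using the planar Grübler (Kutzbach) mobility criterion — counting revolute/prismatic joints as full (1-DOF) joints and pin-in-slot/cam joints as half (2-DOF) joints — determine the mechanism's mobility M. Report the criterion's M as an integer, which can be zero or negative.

[1;0;0] (link 0 is ground)
L+ [2;0;0]
L+ [3;0;0]
P(2,0)∈J1 [3;1;0]
PS(1,2)∈J2 [3;1;1]
R(1,0)∈J1 [3;2;1]
L+ [4;2;1]
PS(1,3)∈J2 [4;2;2]
L+ [5;2;2]
PS(4,3)∈J2 [5;2;3]
C(0,3)∈J2 [5;2;4]
mobility = 12 − 4 − 4 = 4

M = 4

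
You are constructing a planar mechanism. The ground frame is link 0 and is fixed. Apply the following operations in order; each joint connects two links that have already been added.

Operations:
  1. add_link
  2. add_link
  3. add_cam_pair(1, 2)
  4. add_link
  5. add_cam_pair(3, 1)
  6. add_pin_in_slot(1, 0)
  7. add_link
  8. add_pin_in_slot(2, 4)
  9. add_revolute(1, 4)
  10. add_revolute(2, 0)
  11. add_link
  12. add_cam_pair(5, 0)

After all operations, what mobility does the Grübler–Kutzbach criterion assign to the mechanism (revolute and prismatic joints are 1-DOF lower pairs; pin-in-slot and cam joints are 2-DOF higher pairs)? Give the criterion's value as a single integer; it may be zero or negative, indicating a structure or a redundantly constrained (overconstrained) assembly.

M = 6

link 0 = ground. State L|J1|J2 = 1|0|0
+link1  2|0|0
+link2  3|0|0
C(1,2) f=2→J2  3|0|1
+link3  4|0|1
C(3,1) f=2→J2  4|0|2
PS(1,0) f=2→J2  4|0|3
+link4  5|0|3
PS(2,4) f=2→J2  5|0|4
R(1,4) f=1→J1  5|1|4
R(2,0) f=1→J1  5|2|4
+link5  6|2|4
C(5,0) f=2→J2  6|2|5
M = 3(6−1)−2·2−5 = 15−4−5 = 6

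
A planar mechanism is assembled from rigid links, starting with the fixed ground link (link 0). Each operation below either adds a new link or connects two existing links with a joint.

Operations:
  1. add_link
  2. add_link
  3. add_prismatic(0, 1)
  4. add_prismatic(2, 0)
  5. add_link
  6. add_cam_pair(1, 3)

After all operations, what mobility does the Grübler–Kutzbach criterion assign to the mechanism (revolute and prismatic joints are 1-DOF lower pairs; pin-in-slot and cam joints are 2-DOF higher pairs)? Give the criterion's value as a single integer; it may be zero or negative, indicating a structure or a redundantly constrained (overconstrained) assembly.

M = 4

L=1 J1=0 J2=0
add link → L=2 J1=0 J2=0
add link → L=3 J1=0 J2=0
P@0,1 dof=1 J1 → L=3 J1=1 J2=0
P@2,0 dof=1 J1 → L=3 J1=2 J2=0
add link → L=4 J1=2 J2=0
C@1,3 dof=2 J2 → L=4 J1=2 J2=1
M=3(L−1)−2J1−J2=3·3−2·2−1=4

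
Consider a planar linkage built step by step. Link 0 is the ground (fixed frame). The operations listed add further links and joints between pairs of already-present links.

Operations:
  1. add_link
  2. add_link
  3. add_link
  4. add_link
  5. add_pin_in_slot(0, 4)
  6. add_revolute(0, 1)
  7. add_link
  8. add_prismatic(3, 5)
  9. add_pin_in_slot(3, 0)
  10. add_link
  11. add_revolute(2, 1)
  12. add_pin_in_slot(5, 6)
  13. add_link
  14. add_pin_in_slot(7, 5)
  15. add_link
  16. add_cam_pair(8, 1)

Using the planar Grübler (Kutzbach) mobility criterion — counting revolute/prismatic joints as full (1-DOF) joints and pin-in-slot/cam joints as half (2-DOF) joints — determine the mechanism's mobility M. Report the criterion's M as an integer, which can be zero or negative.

ground; <1,0,0>
#1 <2,0,0>
#2 <3,0,0>
#3 <4,0,0>
#4 <5,0,0>
PS:0↔4 J2 <5,0,1>
R:0↔1 J1 <5,1,1>
#5 <6,1,1>
P:3↔5 J1 <6,2,1>
PS:3↔0 J2 <6,2,2>
#6 <7,2,2>
R:2↔1 J1 <7,3,2>
PS:5↔6 J2 <7,3,3>
#7 <8,3,3>
PS:7↔5 J2 <8,3,4>
#8 <9,3,4>
C:8↔1 J2 <9,3,5>
3×8 − 2×3 − 1×5 = 13

M = 13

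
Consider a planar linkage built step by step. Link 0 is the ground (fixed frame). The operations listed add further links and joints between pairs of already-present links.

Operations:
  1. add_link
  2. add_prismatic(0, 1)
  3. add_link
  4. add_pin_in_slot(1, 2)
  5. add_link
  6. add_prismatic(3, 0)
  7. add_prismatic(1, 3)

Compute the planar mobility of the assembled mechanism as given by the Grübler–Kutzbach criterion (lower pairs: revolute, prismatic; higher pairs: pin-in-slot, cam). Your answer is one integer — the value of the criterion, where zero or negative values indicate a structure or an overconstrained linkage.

[1;0;0] (link 0 is ground)
L+ [2;0;0]
P(0,1)∈J1 [2;1;0]
L+ [3;1;0]
PS(1,2)∈J2 [3;1;1]
L+ [4;1;1]
P(3,0)∈J1 [4;2;1]
P(1,3)∈J1 [4;3;1]
mobility = 9 − 6 − 1 = 2

M = 2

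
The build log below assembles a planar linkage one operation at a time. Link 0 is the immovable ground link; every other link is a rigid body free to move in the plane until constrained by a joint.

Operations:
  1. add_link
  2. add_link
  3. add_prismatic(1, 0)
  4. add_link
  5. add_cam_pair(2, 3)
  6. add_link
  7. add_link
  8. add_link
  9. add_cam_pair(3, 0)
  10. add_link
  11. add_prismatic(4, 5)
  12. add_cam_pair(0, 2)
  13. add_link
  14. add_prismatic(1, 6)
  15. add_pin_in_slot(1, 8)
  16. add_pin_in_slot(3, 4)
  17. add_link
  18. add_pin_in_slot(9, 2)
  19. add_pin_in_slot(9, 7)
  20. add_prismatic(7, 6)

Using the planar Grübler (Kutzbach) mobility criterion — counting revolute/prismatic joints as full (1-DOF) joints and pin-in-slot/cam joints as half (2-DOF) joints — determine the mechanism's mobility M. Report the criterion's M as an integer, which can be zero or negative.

ground; <1,0,0>
#1 <2,0,0>
#2 <3,0,0>
P:1↔0 J1 <3,1,0>
#3 <4,1,0>
C:2↔3 J2 <4,1,1>
#4 <5,1,1>
#5 <6,1,1>
#6 <7,1,1>
C:3↔0 J2 <7,1,2>
#7 <8,1,2>
P:4↔5 J1 <8,2,2>
C:0↔2 J2 <8,2,3>
#8 <9,2,3>
P:1↔6 J1 <9,3,3>
PS:1↔8 J2 <9,3,4>
PS:3↔4 J2 <9,3,5>
#9 <10,3,5>
PS:9↔2 J2 <10,3,6>
PS:9↔7 J2 <10,3,7>
P:7↔6 J1 <10,4,7>
3×9 − 2×4 − 1×7 = 12

M = 12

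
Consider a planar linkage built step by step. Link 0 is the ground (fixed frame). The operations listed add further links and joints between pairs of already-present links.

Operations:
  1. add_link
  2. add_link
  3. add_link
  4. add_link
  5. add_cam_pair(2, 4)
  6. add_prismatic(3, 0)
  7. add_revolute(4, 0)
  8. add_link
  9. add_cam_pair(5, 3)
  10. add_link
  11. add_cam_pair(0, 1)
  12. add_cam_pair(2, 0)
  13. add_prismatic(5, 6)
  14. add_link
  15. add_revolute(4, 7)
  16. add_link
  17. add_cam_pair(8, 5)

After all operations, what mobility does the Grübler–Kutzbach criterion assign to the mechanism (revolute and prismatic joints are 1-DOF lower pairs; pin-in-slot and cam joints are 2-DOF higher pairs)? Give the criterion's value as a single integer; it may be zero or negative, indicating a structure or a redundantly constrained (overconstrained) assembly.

[1;0;0] (link 0 is ground)
L+ [2;0;0]
L+ [3;0;0]
L+ [4;0;0]
L+ [5;0;0]
C(2,4)∈J2 [5;0;1]
P(3,0)∈J1 [5;1;1]
R(4,0)∈J1 [5;2;1]
L+ [6;2;1]
C(5,3)∈J2 [6;2;2]
L+ [7;2;2]
C(0,1)∈J2 [7;2;3]
C(2,0)∈J2 [7;2;4]
P(5,6)∈J1 [7;3;4]
L+ [8;3;4]
R(4,7)∈J1 [8;4;4]
L+ [9;4;4]
C(8,5)∈J2 [9;4;5]
mobility = 24 − 8 − 5 = 11

M = 11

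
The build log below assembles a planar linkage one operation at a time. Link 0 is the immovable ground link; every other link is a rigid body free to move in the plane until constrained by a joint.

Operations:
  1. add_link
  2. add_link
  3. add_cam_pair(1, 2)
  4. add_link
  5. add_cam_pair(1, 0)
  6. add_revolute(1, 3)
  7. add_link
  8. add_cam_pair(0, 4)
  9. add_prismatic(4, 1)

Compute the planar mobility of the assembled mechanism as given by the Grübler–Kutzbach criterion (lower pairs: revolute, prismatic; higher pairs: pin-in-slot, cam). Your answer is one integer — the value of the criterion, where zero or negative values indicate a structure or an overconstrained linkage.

(L,J1,J2)=(1,0,0); link0 fixed
link1: (2,0,0)
link2: (3,0,0)
C 1-2 [J2]: (3,0,1)
link3: (4,0,1)
C 1-0 [J2]: (4,0,2)
R 1-3 [J1]: (4,1,2)
link4: (5,1,2)
C 0-4 [J2]: (5,1,3)
P 4-1 [J1]: (5,2,3)
Grübler: 3·4 − 2·2 − 3 = 5

M = 5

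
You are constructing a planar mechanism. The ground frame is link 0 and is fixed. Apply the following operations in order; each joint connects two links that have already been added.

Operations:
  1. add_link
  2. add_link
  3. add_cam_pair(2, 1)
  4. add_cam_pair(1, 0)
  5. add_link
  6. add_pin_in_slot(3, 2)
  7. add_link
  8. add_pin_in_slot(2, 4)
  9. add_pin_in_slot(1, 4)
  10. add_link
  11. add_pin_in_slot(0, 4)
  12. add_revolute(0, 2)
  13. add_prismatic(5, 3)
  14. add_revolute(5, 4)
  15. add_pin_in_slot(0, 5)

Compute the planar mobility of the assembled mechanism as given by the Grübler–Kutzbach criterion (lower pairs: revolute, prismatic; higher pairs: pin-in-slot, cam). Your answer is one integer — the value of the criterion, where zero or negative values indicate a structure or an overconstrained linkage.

M = 2

link 0 = ground. State L|J1|J2 = 1|0|0
+link1  2|0|0
+link2  3|0|0
C(2,1) f=2→J2  3|0|1
C(1,0) f=2→J2  3|0|2
+link3  4|0|2
PS(3,2) f=2→J2  4|0|3
+link4  5|0|3
PS(2,4) f=2→J2  5|0|4
PS(1,4) f=2→J2  5|0|5
+link5  6|0|5
PS(0,4) f=2→J2  6|0|6
R(0,2) f=1→J1  6|1|6
P(5,3) f=1→J1  6|2|6
R(5,4) f=1→J1  6|3|6
PS(0,5) f=2→J2  6|3|7
M = 3(6−1)−2·3−7 = 15−6−7 = 2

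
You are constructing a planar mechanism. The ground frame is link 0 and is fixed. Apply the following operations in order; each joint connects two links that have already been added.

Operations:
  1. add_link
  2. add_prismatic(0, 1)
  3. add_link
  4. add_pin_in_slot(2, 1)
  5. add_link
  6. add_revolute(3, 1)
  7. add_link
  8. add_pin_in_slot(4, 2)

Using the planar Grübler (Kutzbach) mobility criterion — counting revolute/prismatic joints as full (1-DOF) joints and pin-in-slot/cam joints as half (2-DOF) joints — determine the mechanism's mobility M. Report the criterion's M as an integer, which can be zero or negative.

ground; <1,0,0>
#1 <2,0,0>
P:0↔1 J1 <2,1,0>
#2 <3,1,0>
PS:2↔1 J2 <3,1,1>
#3 <4,1,1>
R:3↔1 J1 <4,2,1>
#4 <5,2,1>
PS:4↔2 J2 <5,2,2>
3×4 − 2×2 − 1×2 = 6

M = 6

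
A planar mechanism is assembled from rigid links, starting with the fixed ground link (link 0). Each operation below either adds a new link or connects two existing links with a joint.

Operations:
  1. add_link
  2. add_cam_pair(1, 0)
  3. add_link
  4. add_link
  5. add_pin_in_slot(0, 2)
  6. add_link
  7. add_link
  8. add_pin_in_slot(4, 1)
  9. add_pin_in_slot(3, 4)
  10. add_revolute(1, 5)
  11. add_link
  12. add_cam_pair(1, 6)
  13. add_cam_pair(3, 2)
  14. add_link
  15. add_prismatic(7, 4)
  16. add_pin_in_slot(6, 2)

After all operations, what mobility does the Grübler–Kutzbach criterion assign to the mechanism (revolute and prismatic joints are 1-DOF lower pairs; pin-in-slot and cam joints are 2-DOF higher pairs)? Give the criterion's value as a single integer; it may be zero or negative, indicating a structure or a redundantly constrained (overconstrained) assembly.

M = 10

[1;0;0] (link 0 is ground)
L+ [2;0;0]
C(1,0)∈J2 [2;0;1]
L+ [3;0;1]
L+ [4;0;1]
PS(0,2)∈J2 [4;0;2]
L+ [5;0;2]
L+ [6;0;2]
PS(4,1)∈J2 [6;0;3]
PS(3,4)∈J2 [6;0;4]
R(1,5)∈J1 [6;1;4]
L+ [7;1;4]
C(1,6)∈J2 [7;1;5]
C(3,2)∈J2 [7;1;6]
L+ [8;1;6]
P(7,4)∈J1 [8;2;6]
PS(6,2)∈J2 [8;2;7]
mobility = 21 − 4 − 7 = 10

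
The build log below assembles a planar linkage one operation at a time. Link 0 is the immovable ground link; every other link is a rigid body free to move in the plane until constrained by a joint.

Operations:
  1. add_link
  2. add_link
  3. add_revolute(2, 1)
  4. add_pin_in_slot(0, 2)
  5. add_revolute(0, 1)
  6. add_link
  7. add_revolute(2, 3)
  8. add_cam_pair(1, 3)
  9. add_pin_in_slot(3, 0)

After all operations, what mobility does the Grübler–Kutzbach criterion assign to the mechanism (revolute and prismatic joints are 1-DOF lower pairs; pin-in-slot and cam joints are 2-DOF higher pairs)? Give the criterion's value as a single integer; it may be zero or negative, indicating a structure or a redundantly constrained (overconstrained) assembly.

M = 0

L=1 J1=0 J2=0
add link → L=2 J1=0 J2=0
add link → L=3 J1=0 J2=0
R@2,1 dof=1 J1 → L=3 J1=1 J2=0
PS@0,2 dof=2 J2 → L=3 J1=1 J2=1
R@0,1 dof=1 J1 → L=3 J1=2 J2=1
add link → L=4 J1=2 J2=1
R@2,3 dof=1 J1 → L=4 J1=3 J2=1
C@1,3 dof=2 J2 → L=4 J1=3 J2=2
PS@3,0 dof=2 J2 → L=4 J1=3 J2=3
M=3(L−1)−2J1−J2=3·3−2·3−3=0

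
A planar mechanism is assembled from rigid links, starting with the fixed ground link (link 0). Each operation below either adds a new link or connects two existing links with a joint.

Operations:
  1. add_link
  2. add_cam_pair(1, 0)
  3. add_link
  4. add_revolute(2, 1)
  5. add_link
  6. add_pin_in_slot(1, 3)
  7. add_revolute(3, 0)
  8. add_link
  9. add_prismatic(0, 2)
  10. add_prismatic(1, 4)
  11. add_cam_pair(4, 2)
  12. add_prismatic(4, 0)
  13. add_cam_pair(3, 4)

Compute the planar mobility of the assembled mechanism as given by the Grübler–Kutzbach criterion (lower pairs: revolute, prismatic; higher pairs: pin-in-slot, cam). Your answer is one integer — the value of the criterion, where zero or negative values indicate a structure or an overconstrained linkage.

M = -2

ground; <1,0,0>
#1 <2,0,0>
C:1↔0 J2 <2,0,1>
#2 <3,0,1>
R:2↔1 J1 <3,1,1>
#3 <4,1,1>
PS:1↔3 J2 <4,1,2>
R:3↔0 J1 <4,2,2>
#4 <5,2,2>
P:0↔2 J1 <5,3,2>
P:1↔4 J1 <5,4,2>
C:4↔2 J2 <5,4,3>
P:4↔0 J1 <5,5,3>
C:3↔4 J2 <5,5,4>
3×4 − 2×5 − 1×4 = -2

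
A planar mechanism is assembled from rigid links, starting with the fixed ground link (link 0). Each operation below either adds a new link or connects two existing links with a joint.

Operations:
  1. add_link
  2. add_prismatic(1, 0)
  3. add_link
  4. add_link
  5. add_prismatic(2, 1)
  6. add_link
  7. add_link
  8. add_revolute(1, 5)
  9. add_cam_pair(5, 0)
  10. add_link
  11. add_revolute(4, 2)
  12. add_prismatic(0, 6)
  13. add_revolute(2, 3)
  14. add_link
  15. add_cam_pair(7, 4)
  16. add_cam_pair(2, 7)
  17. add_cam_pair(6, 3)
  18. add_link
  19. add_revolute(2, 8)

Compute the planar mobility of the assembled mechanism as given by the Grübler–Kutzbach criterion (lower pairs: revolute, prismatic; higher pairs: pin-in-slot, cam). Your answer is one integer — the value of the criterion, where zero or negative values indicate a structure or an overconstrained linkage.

M = 6

[1;0;0] (link 0 is ground)
L+ [2;0;0]
P(1,0)∈J1 [2;1;0]
L+ [3;1;0]
L+ [4;1;0]
P(2,1)∈J1 [4;2;0]
L+ [5;2;0]
L+ [6;2;0]
R(1,5)∈J1 [6;3;0]
C(5,0)∈J2 [6;3;1]
L+ [7;3;1]
R(4,2)∈J1 [7;4;1]
P(0,6)∈J1 [7;5;1]
R(2,3)∈J1 [7;6;1]
L+ [8;6;1]
C(7,4)∈J2 [8;6;2]
C(2,7)∈J2 [8;6;3]
C(6,3)∈J2 [8;6;4]
L+ [9;6;4]
R(2,8)∈J1 [9;7;4]
mobility = 24 − 14 − 4 = 6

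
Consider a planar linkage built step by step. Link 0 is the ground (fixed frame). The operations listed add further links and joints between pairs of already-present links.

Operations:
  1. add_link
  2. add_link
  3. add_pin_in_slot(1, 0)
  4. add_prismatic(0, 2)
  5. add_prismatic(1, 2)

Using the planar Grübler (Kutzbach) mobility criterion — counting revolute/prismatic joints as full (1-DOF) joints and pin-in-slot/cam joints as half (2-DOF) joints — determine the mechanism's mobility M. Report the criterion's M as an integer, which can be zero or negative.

[1;0;0] (link 0 is ground)
L+ [2;0;0]
L+ [3;0;0]
PS(1,0)∈J2 [3;0;1]
P(0,2)∈J1 [3;1;1]
P(1,2)∈J1 [3;2;1]
mobility = 6 − 4 − 1 = 1

M = 1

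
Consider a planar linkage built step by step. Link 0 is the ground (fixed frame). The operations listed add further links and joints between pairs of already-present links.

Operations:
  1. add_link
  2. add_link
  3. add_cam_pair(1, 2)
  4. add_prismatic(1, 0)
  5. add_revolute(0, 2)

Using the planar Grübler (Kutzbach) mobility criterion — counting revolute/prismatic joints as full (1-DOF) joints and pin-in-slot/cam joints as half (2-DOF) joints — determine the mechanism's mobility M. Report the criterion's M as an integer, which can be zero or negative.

ground; <1,0,0>
#1 <2,0,0>
#2 <3,0,0>
C:1↔2 J2 <3,0,1>
P:1↔0 J1 <3,1,1>
R:0↔2 J1 <3,2,1>
3×2 − 2×2 − 1×1 = 1

M = 1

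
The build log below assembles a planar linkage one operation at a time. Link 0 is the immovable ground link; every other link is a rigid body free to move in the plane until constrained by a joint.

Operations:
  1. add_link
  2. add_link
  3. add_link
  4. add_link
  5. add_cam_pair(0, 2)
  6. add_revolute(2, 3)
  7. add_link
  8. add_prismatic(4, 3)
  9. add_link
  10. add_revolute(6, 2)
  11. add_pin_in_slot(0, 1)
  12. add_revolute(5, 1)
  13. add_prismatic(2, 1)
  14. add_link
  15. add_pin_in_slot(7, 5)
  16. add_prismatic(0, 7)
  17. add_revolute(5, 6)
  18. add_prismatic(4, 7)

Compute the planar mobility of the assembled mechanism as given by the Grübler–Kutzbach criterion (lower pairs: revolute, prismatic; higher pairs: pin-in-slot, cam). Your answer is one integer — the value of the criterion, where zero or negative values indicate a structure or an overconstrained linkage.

M = 2

ground; <1,0,0>
#1 <2,0,0>
#2 <3,0,0>
#3 <4,0,0>
#4 <5,0,0>
C:0↔2 J2 <5,0,1>
R:2↔3 J1 <5,1,1>
#5 <6,1,1>
P:4↔3 J1 <6,2,1>
#6 <7,2,1>
R:6↔2 J1 <7,3,1>
PS:0↔1 J2 <7,3,2>
R:5↔1 J1 <7,4,2>
P:2↔1 J1 <7,5,2>
#7 <8,5,2>
PS:7↔5 J2 <8,5,3>
P:0↔7 J1 <8,6,3>
R:5↔6 J1 <8,7,3>
P:4↔7 J1 <8,8,3>
3×7 − 2×8 − 1×3 = 2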